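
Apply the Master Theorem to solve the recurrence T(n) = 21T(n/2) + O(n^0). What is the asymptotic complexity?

Master Theorem for T(n) = 21T(n/2) + O(n^0):

a = 21, b = 2, c = 0
log_b(a) = log_2(21) = 4.3923

Case 1: c = 0 < log_2(21) = 4.3923
T(n) = O(n^(log_2 21))

For T(n) = 21T(n/2) + O(n^0): log_2(21) = 4.3923. This is Case 1 of the Master Theorem (c < log_b(a), work dominated by leaves), giving O(n^(log_2 21)).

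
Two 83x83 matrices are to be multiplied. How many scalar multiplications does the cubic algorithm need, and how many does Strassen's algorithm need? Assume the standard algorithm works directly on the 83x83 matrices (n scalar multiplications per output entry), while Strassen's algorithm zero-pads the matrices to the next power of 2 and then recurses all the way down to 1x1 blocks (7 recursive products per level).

Matrix multiplication for 83x83 matrices:

Strassen's algorithm requires power-of-2 dimensions. Pad 83x83 to 128x128 (next power of 2).

Standard algorithm: 83^3 = 571787 multiplications
Strassen's algorithm: 7^(log2(128)) = 7^7 = 823543 multiplications
Difference: 571787 - 823543 = -251756 (Strassen uses MORE here due to padding overhead — for small or just-over-power-of-2 n, padding can outweigh the per-level savings)

Standard: 571787 multiplications (83^3). Strassen: 823543 multiplications (7^7, after padding to 128x128). Strassen reduces 8 recursive multiplications to 7 at each level.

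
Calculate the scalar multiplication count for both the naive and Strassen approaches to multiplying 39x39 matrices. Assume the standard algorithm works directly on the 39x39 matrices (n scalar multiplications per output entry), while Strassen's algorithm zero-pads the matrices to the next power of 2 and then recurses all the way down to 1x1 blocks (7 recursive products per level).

Matrix multiplication for 39x39 matrices:

Strassen's algorithm requires power-of-2 dimensions. Pad 39x39 to 64x64 (next power of 2).

Standard algorithm: 39^3 = 59319 multiplications
Strassen's algorithm: 7^(log2(64)) = 7^6 = 117649 multiplications
Difference: 59319 - 117649 = -58330 (Strassen uses MORE here due to padding overhead — for small or just-over-power-of-2 n, padding can outweigh the per-level savings)

Standard: 59319 multiplications (39^3). Strassen: 117649 multiplications (7^6, after padding to 64x64). Strassen reduces 8 recursive multiplications to 7 at each level.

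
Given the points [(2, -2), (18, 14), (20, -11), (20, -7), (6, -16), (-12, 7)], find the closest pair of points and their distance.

Computing all pairwise distances among 6 points:

d((2, -2), (18, 14)) = 22.6274
d((2, -2), (20, -11)) = 20.1246
d((2, -2), (20, -7)) = 18.6815
d((2, -2), (6, -16)) = 14.5602
d((2, -2), (-12, 7)) = 16.6433
d((18, 14), (20, -11)) = 25.0799
d((18, 14), (20, -7)) = 21.095
d((18, 14), (6, -16)) = 32.311
d((18, 14), (-12, 7)) = 30.8058
d((20, -11), (20, -7)) = 4.0 <-- minimum
d((20, -11), (6, -16)) = 14.8661
d((20, -11), (-12, 7)) = 36.7151
d((20, -7), (6, -16)) = 16.6433
d((20, -7), (-12, 7)) = 34.9285
d((6, -16), (-12, 7)) = 29.2062

Closest pair: (20, -11) and (20, -7) with distance 4.0

The closest pair is (20, -11) and (20, -7) with Euclidean distance 4.0. For 6 points, brute-force pairwise comparison is shown above. For large n, the divide-and-conquer algorithm (sort by x, recurse on halves, check the dividing strip) achieves O(n log n).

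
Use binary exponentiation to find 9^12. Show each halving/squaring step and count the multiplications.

Computing 9^12 by squaring (build up from 9^1; each line after the first costs one multiplication):

9^1 = 9
9^2 = (9^1)^2 = 9^2 = 81
9^3 = 9 * 9^2 = 9 * 81 = 729
9^6 = (9^3)^2 = 729^2 = 531441
9^12 = (9^6)^2 = 531441^2 = 282429536481

Result: 282429536481
Multiplications needed: 4 (4 lines after 9^1)

9^12 = 282429536481. Using exponentiation by squaring, this requires 4 multiplications. The key idea: if the exponent is even, square the half-power; if odd, multiply by the base once.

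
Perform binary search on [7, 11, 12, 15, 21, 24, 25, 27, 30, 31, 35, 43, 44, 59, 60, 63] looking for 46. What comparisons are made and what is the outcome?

Binary search for 46 in [7, 11, 12, 15, 21, 24, 25, 27, 30, 31, 35, 43, 44, 59, 60, 63]:

lo=0, hi=15, mid=7, arr[mid]=27 -> 27 < 46, search right half
lo=8, hi=15, mid=11, arr[mid]=43 -> 43 < 46, search right half
lo=12, hi=15, mid=13, arr[mid]=59 -> 59 > 46, search left half
lo=12, hi=12, mid=12, arr[mid]=44 -> 44 < 46, search right half
lo=13 > hi=12, target 46 not found

Binary search determines that 46 is not in the array after 4 comparisons. The search space was exhausted without finding the target.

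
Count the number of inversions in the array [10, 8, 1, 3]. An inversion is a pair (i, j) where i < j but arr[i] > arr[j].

Finding inversions in [10, 8, 1, 3]:

(0, 1): arr[0]=10 > arr[1]=8
(0, 2): arr[0]=10 > arr[2]=1
(0, 3): arr[0]=10 > arr[3]=3
(1, 2): arr[1]=8 > arr[2]=1
(1, 3): arr[1]=8 > arr[3]=3

Total inversions: 5

The array has 5 inversion(s): (0,1), (0,2), (0,3), (1,2), (1,3). Each pair (i,j) satisfies i < j and arr[i] > arr[j].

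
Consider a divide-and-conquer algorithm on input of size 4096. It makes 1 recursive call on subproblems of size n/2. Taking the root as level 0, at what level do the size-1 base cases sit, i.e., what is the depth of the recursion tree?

For divide and conquer with division factor 2:

Problem sizes at each level:
Level 0: 4096
Level 1: 2048
Level 2: 1024
Level 3: 512
Level 4: 256
Level 5: 128
Level 6: 64
Level 7: 32
Level 8: 16
Level 9: 8
Level 10: 4
Level 11: 2
Level 12: 1

The root is level 0 and the size-1 base case is level 12 (the tree spans levels 0 through 12, i.e. 13 levels counting the root), so the depth is the number of divisions: log_2(4096) = 12

The recursion tree depth is log_2(4096) = 12. At each level, the problem size is divided by 2, so it takes 12 divisions to reduce to a base case of size 1. The algorithm makes 1 recursive call at each level.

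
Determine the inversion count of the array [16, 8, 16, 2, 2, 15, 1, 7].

Finding inversions in [16, 8, 16, 2, 2, 15, 1, 7]:

(0, 1): arr[0]=16 > arr[1]=8
(0, 3): arr[0]=16 > arr[3]=2
(0, 4): arr[0]=16 > arr[4]=2
(0, 5): arr[0]=16 > arr[5]=15
(0, 6): arr[0]=16 > arr[6]=1
(0, 7): arr[0]=16 > arr[7]=7
(1, 3): arr[1]=8 > arr[3]=2
(1, 4): arr[1]=8 > arr[4]=2
(1, 6): arr[1]=8 > arr[6]=1
(1, 7): arr[1]=8 > arr[7]=7
(2, 3): arr[2]=16 > arr[3]=2
(2, 4): arr[2]=16 > arr[4]=2
(2, 5): arr[2]=16 > arr[5]=15
(2, 6): arr[2]=16 > arr[6]=1
(2, 7): arr[2]=16 > arr[7]=7
(3, 6): arr[3]=2 > arr[6]=1
(4, 6): arr[4]=2 > arr[6]=1
(5, 6): arr[5]=15 > arr[6]=1
(5, 7): arr[5]=15 > arr[7]=7

Total inversions: 19

The array has 19 inversion(s): (0,1), (0,3), (0,4), (0,5), (0,6), (0,7), (1,3), (1,4), (1,6), (1,7), (2,3), (2,4), (2,5), (2,6), (2,7), (3,6), (4,6), (5,6), (5,7). Each pair (i,j) satisfies i < j and arr[i] > arr[j].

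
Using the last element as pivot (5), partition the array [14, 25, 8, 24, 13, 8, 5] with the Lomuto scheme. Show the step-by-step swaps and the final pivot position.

Lomuto partition with pivot = 5:

Initial array: [14, 25, 8, 24, 13, 8, 5]

arr[0]=14 > 5: no swap
arr[1]=25 > 5: no swap
arr[2]=8 > 5: no swap
arr[3]=24 > 5: no swap
arr[4]=13 > 5: no swap
arr[5]=8 > 5: no swap

Place pivot at position 0: [5, 25, 8, 24, 13, 8, 14]
Pivot position: 0

After partitioning with pivot 5, the array becomes [5, 25, 8, 24, 13, 8, 14]. The pivot is placed at index 0. All elements to the left of the pivot are <= 5, and all elements to the right are > 5.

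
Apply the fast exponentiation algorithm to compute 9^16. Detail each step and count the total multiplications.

Computing 9^16 by squaring (build up from 9^1; each line after the first costs one multiplication):

9^1 = 9
9^2 = (9^1)^2 = 9^2 = 81
9^4 = (9^2)^2 = 81^2 = 6561
9^8 = (9^4)^2 = 6561^2 = 43046721
9^16 = (9^8)^2 = 43046721^2 = 1853020188851841

Result: 1853020188851841
Multiplications needed: 4 (4 lines after 9^1)

9^16 = 1853020188851841. Using exponentiation by squaring, this requires 4 multiplications. The key idea: if the exponent is even, square the half-power; if odd, multiply by the base once.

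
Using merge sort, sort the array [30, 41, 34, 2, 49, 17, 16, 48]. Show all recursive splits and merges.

Merge sort trace:

Split: [30, 41, 34, 2, 49, 17, 16, 48] -> [30, 41, 34, 2] and [49, 17, 16, 48]
  Split: [30, 41, 34, 2] -> [30, 41] and [34, 2]
    Split: [30, 41] -> [30] and [41]
    Merge: [30] + [41] -> [30, 41]
    Split: [34, 2] -> [34] and [2]
    Merge: [34] + [2] -> [2, 34]
  Merge: [30, 41] + [2, 34] -> [2, 30, 34, 41]
  Split: [49, 17, 16, 48] -> [49, 17] and [16, 48]
    Split: [49, 17] -> [49] and [17]
    Merge: [49] + [17] -> [17, 49]
    Split: [16, 48] -> [16] and [48]
    Merge: [16] + [48] -> [16, 48]
  Merge: [17, 49] + [16, 48] -> [16, 17, 48, 49]
Merge: [2, 30, 34, 41] + [16, 17, 48, 49] -> [2, 16, 17, 30, 34, 41, 48, 49]

Final sorted array: [2, 16, 17, 30, 34, 41, 48, 49]

The merge sort proceeds by recursively splitting the array and merging sorted halves.
After all merges, the sorted array is [2, 16, 17, 30, 34, 41, 48, 49].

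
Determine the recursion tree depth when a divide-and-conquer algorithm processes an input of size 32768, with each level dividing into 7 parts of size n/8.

For divide and conquer with division factor 8:

Problem sizes at each level:
Level 0: 32768
Level 1: 4096
Level 2: 512
Level 3: 64
Level 4: 8
Level 5: 1

The root is level 0 and the size-1 base case is level 5 (the tree spans levels 0 through 5, i.e. 6 levels counting the root), so the depth is the number of divisions: log_8(32768) = 5

The recursion tree depth is log_8(32768) = 5. At each level, the problem size is divided by 8, so it takes 5 divisions to reduce to a base case of size 1. The algorithm makes 7 recursive calls at each level.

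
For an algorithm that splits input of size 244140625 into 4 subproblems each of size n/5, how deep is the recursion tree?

For divide and conquer with division factor 5:

Problem sizes at each level:
Level 0: 244140625
Level 1: 48828125
Level 2: 9765625
Level 3: 1953125
Level 4: 390625
Level 5: 78125
Level 6: 15625
Level 7: 3125
Level 8: 625
Level 9: 125
Level 10: 25
Level 11: 5
Level 12: 1

The root is level 0 and the size-1 base case is level 12 (the tree spans levels 0 through 12, i.e. 13 levels counting the root), so the depth is the number of divisions: log_5(244140625) = 12

The recursion tree depth is log_5(244140625) = 12. At each level, the problem size is divided by 5, so it takes 12 divisions to reduce to a base case of size 1. The algorithm makes 4 recursive calls at each level.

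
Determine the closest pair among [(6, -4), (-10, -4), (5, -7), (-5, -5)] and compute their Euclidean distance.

Computing all pairwise distances among 4 points:

d((6, -4), (-10, -4)) = 16.0
d((6, -4), (5, -7)) = 3.1623 <-- minimum
d((6, -4), (-5, -5)) = 11.0454
d((-10, -4), (5, -7)) = 15.2971
d((-10, -4), (-5, -5)) = 5.099
d((5, -7), (-5, -5)) = 10.198

Closest pair: (6, -4) and (5, -7) with distance 3.1623

The closest pair is (6, -4) and (5, -7) with Euclidean distance 3.1623. For 4 points, brute-force pairwise comparison is shown above. For large n, the divide-and-conquer algorithm (sort by x, recurse on halves, check the dividing strip) achieves O(n log n).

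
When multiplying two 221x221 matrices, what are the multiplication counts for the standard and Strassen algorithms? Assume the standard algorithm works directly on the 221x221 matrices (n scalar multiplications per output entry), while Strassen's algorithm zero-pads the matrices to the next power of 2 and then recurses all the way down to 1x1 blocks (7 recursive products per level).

Matrix multiplication for 221x221 matrices:

Strassen's algorithm requires power-of-2 dimensions. Pad 221x221 to 256x256 (next power of 2).

Standard algorithm: 221^3 = 10793861 multiplications
Strassen's algorithm: 7^(log2(256)) = 7^8 = 5764801 multiplications
Savings: 10793861 - 5764801 = 5029060 multiplications

Standard: 10793861 multiplications (221^3). Strassen: 5764801 multiplications (7^8, after padding to 256x256). Strassen reduces 8 recursive multiplications to 7 at each level.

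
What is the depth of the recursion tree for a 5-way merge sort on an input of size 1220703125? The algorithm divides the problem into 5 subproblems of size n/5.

For divide and conquer with division factor 5:

Problem sizes at each level:
Level 0: 1220703125
Level 1: 244140625
Level 2: 48828125
Level 3: 9765625
Level 4: 1953125
Level 5: 390625
Level 6: 78125
Level 7: 15625
Level 8: 3125
Level 9: 625
Level 10: 125
Level 11: 25
Level 12: 5
Level 13: 1

The root is level 0 and the size-1 base case is level 13 (the tree spans levels 0 through 13, i.e. 14 levels counting the root), so the depth is the number of divisions: log_5(1220703125) = 13

The recursion tree depth is log_5(1220703125) = 13. At each level, the problem size is divided by 5, so it takes 13 divisions to reduce to a base case of size 1. The algorithm makes 5 recursive calls at each level.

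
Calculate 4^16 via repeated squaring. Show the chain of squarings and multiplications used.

Computing 4^16 by squaring (build up from 4^1; each line after the first costs one multiplication):

4^1 = 4
4^2 = (4^1)^2 = 4^2 = 16
4^4 = (4^2)^2 = 16^2 = 256
4^8 = (4^4)^2 = 256^2 = 65536
4^16 = (4^8)^2 = 65536^2 = 4294967296

Result: 4294967296
Multiplications needed: 4 (4 lines after 4^1)

4^16 = 4294967296. Using exponentiation by squaring, this requires 4 multiplications. The key idea: if the exponent is even, square the half-power; if odd, multiply by the base once.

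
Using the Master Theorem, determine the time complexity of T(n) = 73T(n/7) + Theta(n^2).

Master Theorem for T(n) = 73T(n/7) + O(n^2):

a = 73, b = 7, c = 2
log_b(a) = log_7(73) = 2.2049

Case 1: c = 2 < log_7(73) = 2.2049
T(n) = O(n^(log_7 73))

For T(n) = 73T(n/7) + O(n^2): log_7(73) = 2.2049. This is Case 1 of the Master Theorem (c < log_b(a), work dominated by leaves), giving O(n^(log_7 73)).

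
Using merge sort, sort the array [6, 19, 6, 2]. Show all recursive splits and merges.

Merge sort trace:

Split: [6, 19, 6, 2] -> [6, 19] and [6, 2]
  Split: [6, 19] -> [6] and [19]
  Merge: [6] + [19] -> [6, 19]
  Split: [6, 2] -> [6] and [2]
  Merge: [6] + [2] -> [2, 6]
Merge: [6, 19] + [2, 6] -> [2, 6, 6, 19]

Final sorted array: [2, 6, 6, 19]

The merge sort proceeds by recursively splitting the array and merging sorted halves.
After all merges, the sorted array is [2, 6, 6, 19].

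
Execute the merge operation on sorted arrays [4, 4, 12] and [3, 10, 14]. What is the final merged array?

Merging process:

Compare 4 vs 3: take 3 from right. Merged: [3]
Compare 4 vs 10: take 4 from left. Merged: [3, 4]
Compare 4 vs 10: take 4 from left. Merged: [3, 4, 4]
Compare 12 vs 10: take 10 from right. Merged: [3, 4, 4, 10]
Compare 12 vs 14: take 12 from left. Merged: [3, 4, 4, 10, 12]
Append remaining from right: [14]. Merged: [3, 4, 4, 10, 12, 14]

Final merged array: [3, 4, 4, 10, 12, 14]
Total comparisons: 5

The merged array is [3, 4, 4, 10, 12, 14], requiring 5 comparisons. The merge step runs in O(n) time where n is the total number of elements.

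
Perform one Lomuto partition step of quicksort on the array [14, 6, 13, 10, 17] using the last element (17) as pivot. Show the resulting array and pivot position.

Lomuto partition with pivot = 17:

Initial array: [14, 6, 13, 10, 17]

arr[0]=14 <= 17: swap with position 0, array becomes [14, 6, 13, 10, 17]
arr[1]=6 <= 17: swap with position 1, array becomes [14, 6, 13, 10, 17]
arr[2]=13 <= 17: swap with position 2, array becomes [14, 6, 13, 10, 17]
arr[3]=10 <= 17: swap with position 3, array becomes [14, 6, 13, 10, 17]

Place pivot at position 4: [14, 6, 13, 10, 17]
Pivot position: 4

After partitioning with pivot 17, the array becomes [14, 6, 13, 10, 17]. The pivot is placed at index 4. All elements to the left of the pivot are <= 17, and all elements to the right are > 17.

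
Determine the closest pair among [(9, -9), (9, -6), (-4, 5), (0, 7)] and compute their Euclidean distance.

Computing all pairwise distances among 4 points:

d((9, -9), (9, -6)) = 3.0 <-- minimum
d((9, -9), (-4, 5)) = 19.105
d((9, -9), (0, 7)) = 18.3576
d((9, -6), (-4, 5)) = 17.0294
d((9, -6), (0, 7)) = 15.8114
d((-4, 5), (0, 7)) = 4.4721

Closest pair: (9, -9) and (9, -6) with distance 3.0

The closest pair is (9, -9) and (9, -6) with Euclidean distance 3.0. For 4 points, brute-force pairwise comparison is shown above. For large n, the divide-and-conquer algorithm (sort by x, recurse on halves, check the dividing strip) achieves O(n log n).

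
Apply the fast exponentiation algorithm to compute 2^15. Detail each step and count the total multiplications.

Computing 2^15 by squaring (build up from 2^1; each line after the first costs one multiplication):

2^1 = 2
2^2 = (2^1)^2 = 2^2 = 4
2^3 = 2 * 2^2 = 2 * 4 = 8
2^6 = (2^3)^2 = 8^2 = 64
2^7 = 2 * 2^6 = 2 * 64 = 128
2^14 = (2^7)^2 = 128^2 = 16384
2^15 = 2 * 2^14 = 2 * 16384 = 32768

Result: 32768
Multiplications needed: 6 (6 lines after 2^1)

2^15 = 32768. Using exponentiation by squaring, this requires 6 multiplications. The key idea: if the exponent is even, square the half-power; if odd, multiply by the base once.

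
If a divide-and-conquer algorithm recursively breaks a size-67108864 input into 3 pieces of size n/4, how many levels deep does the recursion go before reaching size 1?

For divide and conquer with division factor 4:

Problem sizes at each level:
Level 0: 67108864
Level 1: 16777216
Level 2: 4194304
Level 3: 1048576
Level 4: 262144
Level 5: 65536
Level 6: 16384
Level 7: 4096
Level 8: 1024
Level 9: 256
Level 10: 64
Level 11: 16
Level 12: 4
Level 13: 1

The root is level 0 and the size-1 base case is level 13 (the tree spans levels 0 through 13, i.e. 14 levels counting the root), so the depth is the number of divisions: log_4(67108864) = 13

The recursion tree depth is log_4(67108864) = 13. At each level, the problem size is divided by 4, so it takes 13 divisions to reduce to a base case of size 1. The algorithm makes 3 recursive calls at each level.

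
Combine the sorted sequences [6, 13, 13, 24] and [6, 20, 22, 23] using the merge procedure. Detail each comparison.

Merging process:

Compare 6 vs 6: take 6 from left. Merged: [6]
Compare 13 vs 6: take 6 from right. Merged: [6, 6]
Compare 13 vs 20: take 13 from left. Merged: [6, 6, 13]
Compare 13 vs 20: take 13 from left. Merged: [6, 6, 13, 13]
Compare 24 vs 20: take 20 from right. Merged: [6, 6, 13, 13, 20]
Compare 24 vs 22: take 22 from right. Merged: [6, 6, 13, 13, 20, 22]
Compare 24 vs 23: take 23 from right. Merged: [6, 6, 13, 13, 20, 22, 23]
Append remaining from left: [24]. Merged: [6, 6, 13, 13, 20, 22, 23, 24]

Final merged array: [6, 6, 13, 13, 20, 22, 23, 24]
Total comparisons: 7

The merged array is [6, 6, 13, 13, 20, 22, 23, 24], requiring 7 comparisons. The merge step runs in O(n) time where n is the total number of elements.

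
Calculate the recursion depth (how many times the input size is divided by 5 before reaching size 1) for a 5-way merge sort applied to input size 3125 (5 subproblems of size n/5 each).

For divide and conquer with division factor 5:

Problem sizes at each level:
Level 0: 3125
Level 1: 625
Level 2: 125
Level 3: 25
Level 4: 5
Level 5: 1

The root is level 0 and the size-1 base case is level 5 (the tree spans levels 0 through 5, i.e. 6 levels counting the root), so the depth is the number of divisions: log_5(3125) = 5

The recursion tree depth is log_5(3125) = 5. At each level, the problem size is divided by 5, so it takes 5 divisions to reduce to a base case of size 1. The algorithm makes 5 recursive calls at each level.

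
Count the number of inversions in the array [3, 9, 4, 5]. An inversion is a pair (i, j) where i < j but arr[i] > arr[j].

Finding inversions in [3, 9, 4, 5]:

(1, 2): arr[1]=9 > arr[2]=4
(1, 3): arr[1]=9 > arr[3]=5

Total inversions: 2

The array has 2 inversion(s): (1,2), (1,3). Each pair (i,j) satisfies i < j and arr[i] > arr[j].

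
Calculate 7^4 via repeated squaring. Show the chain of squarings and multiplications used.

Computing 7^4 by squaring (build up from 7^1; each line after the first costs one multiplication):

7^1 = 7
7^2 = (7^1)^2 = 7^2 = 49
7^4 = (7^2)^2 = 49^2 = 2401

Result: 2401
Multiplications needed: 2 (2 lines after 7^1)

7^4 = 2401. Using exponentiation by squaring, this requires 2 multiplications. The key idea: if the exponent is even, square the half-power; if odd, multiply by the base once.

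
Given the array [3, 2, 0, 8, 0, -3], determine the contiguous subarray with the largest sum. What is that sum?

Using Kadane's algorithm on [3, 2, 0, 8, 0, -3]:

Scanning through the array:
Position 1 (value 2): max_ending_here = 5, max_so_far = 5
Position 2 (value 0): max_ending_here = 5, max_so_far = 5
Position 3 (value 8): max_ending_here = 13, max_so_far = 13
Position 4 (value 0): max_ending_here = 13, max_so_far = 13
Position 5 (value -3): max_ending_here = 10, max_so_far = 13

Maximum subarray: [3, 2, 0, 8]
Maximum sum: 13

The maximum subarray is [3, 2, 0, 8] with sum 13. This subarray runs from index 0 to index 3.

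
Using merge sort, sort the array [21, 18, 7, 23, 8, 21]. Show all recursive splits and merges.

Merge sort trace:

Split: [21, 18, 7, 23, 8, 21] -> [21, 18, 7] and [23, 8, 21]
  Split: [21, 18, 7] -> [21] and [18, 7]
    Split: [18, 7] -> [18] and [7]
    Merge: [18] + [7] -> [7, 18]
  Merge: [21] + [7, 18] -> [7, 18, 21]
  Split: [23, 8, 21] -> [23] and [8, 21]
    Split: [8, 21] -> [8] and [21]
    Merge: [8] + [21] -> [8, 21]
  Merge: [23] + [8, 21] -> [8, 21, 23]
Merge: [7, 18, 21] + [8, 21, 23] -> [7, 8, 18, 21, 21, 23]

Final sorted array: [7, 8, 18, 21, 21, 23]

The merge sort proceeds by recursively splitting the array and merging sorted halves.
After all merges, the sorted array is [7, 8, 18, 21, 21, 23].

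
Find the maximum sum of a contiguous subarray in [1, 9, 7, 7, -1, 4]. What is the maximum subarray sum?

Using Kadane's algorithm on [1, 9, 7, 7, -1, 4]:

Scanning through the array:
Position 1 (value 9): max_ending_here = 10, max_so_far = 10
Position 2 (value 7): max_ending_here = 17, max_so_far = 17
Position 3 (value 7): max_ending_here = 24, max_so_far = 24
Position 4 (value -1): max_ending_here = 23, max_so_far = 24
Position 5 (value 4): max_ending_here = 27, max_so_far = 27

Maximum subarray: [1, 9, 7, 7, -1, 4]
Maximum sum: 27

The maximum subarray is [1, 9, 7, 7, -1, 4] with sum 27. This subarray runs from index 0 to index 5.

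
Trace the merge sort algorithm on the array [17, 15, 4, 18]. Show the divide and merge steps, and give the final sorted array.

Merge sort trace:

Split: [17, 15, 4, 18] -> [17, 15] and [4, 18]
  Split: [17, 15] -> [17] and [15]
  Merge: [17] + [15] -> [15, 17]
  Split: [4, 18] -> [4] and [18]
  Merge: [4] + [18] -> [4, 18]
Merge: [15, 17] + [4, 18] -> [4, 15, 17, 18]

Final sorted array: [4, 15, 17, 18]

The merge sort proceeds by recursively splitting the array and merging sorted halves.
After all merges, the sorted array is [4, 15, 17, 18].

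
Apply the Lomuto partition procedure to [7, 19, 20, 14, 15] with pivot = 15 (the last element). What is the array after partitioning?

Lomuto partition with pivot = 15:

Initial array: [7, 19, 20, 14, 15]

arr[0]=7 <= 15: swap with position 0, array becomes [7, 19, 20, 14, 15]
arr[1]=19 > 15: no swap
arr[2]=20 > 15: no swap
arr[3]=14 <= 15: swap with position 1, array becomes [7, 14, 20, 19, 15]

Place pivot at position 2: [7, 14, 15, 19, 20]
Pivot position: 2

After partitioning with pivot 15, the array becomes [7, 14, 15, 19, 20]. The pivot is placed at index 2. All elements to the left of the pivot are <= 15, and all elements to the right are > 15.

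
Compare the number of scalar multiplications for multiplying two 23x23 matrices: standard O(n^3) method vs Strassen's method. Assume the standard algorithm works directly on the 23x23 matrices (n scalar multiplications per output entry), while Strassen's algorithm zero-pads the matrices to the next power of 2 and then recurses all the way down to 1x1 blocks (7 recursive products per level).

Matrix multiplication for 23x23 matrices:

Strassen's algorithm requires power-of-2 dimensions. Pad 23x23 to 32x32 (next power of 2).

Standard algorithm: 23^3 = 12167 multiplications
Strassen's algorithm: 7^(log2(32)) = 7^5 = 16807 multiplications
Difference: 12167 - 16807 = -4640 (Strassen uses MORE here due to padding overhead — for small or just-over-power-of-2 n, padding can outweigh the per-level savings)

Standard: 12167 multiplications (23^3). Strassen: 16807 multiplications (7^5, after padding to 32x32). Strassen reduces 8 recursive multiplications to 7 at each level.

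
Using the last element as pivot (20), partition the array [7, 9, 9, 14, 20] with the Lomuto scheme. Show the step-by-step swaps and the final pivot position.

Lomuto partition with pivot = 20:

Initial array: [7, 9, 9, 14, 20]

arr[0]=7 <= 20: swap with position 0, array becomes [7, 9, 9, 14, 20]
arr[1]=9 <= 20: swap with position 1, array becomes [7, 9, 9, 14, 20]
arr[2]=9 <= 20: swap with position 2, array becomes [7, 9, 9, 14, 20]
arr[3]=14 <= 20: swap with position 3, array becomes [7, 9, 9, 14, 20]

Place pivot at position 4: [7, 9, 9, 14, 20]
Pivot position: 4

After partitioning with pivot 20, the array becomes [7, 9, 9, 14, 20]. The pivot is placed at index 4. All elements to the left of the pivot are <= 20, and all elements to the right are > 20.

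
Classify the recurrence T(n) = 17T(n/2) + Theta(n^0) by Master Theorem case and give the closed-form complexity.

Master Theorem for T(n) = 17T(n/2) + O(n^0):

a = 17, b = 2, c = 0
log_b(a) = log_2(17) = 4.0875

Case 1: c = 0 < log_2(17) = 4.0875
T(n) = O(n^(log_2 17))

For T(n) = 17T(n/2) + O(n^0): log_2(17) = 4.0875. This is Case 1 of the Master Theorem (c < log_b(a), work dominated by leaves), giving O(n^(log_2 17)).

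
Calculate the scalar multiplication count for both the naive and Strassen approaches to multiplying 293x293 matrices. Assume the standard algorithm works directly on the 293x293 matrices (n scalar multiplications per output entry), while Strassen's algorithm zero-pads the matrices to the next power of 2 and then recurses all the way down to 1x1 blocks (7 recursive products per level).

Matrix multiplication for 293x293 matrices:

Strassen's algorithm requires power-of-2 dimensions. Pad 293x293 to 512x512 (next power of 2).

Standard algorithm: 293^3 = 25153757 multiplications
Strassen's algorithm: 7^(log2(512)) = 7^9 = 40353607 multiplications
Difference: 25153757 - 40353607 = -15199850 (Strassen uses MORE here due to padding overhead — for small or just-over-power-of-2 n, padding can outweigh the per-level savings)

Standard: 25153757 multiplications (293^3). Strassen: 40353607 multiplications (7^9, after padding to 512x512). Strassen reduces 8 recursive multiplications to 7 at each level.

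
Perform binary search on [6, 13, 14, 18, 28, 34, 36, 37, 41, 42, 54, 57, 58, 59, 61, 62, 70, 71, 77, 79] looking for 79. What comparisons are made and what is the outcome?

Binary search for 79 in [6, 13, 14, 18, 28, 34, 36, 37, 41, 42, 54, 57, 58, 59, 61, 62, 70, 71, 77, 79]:

lo=0, hi=19, mid=9, arr[mid]=42 -> 42 < 79, search right half
lo=10, hi=19, mid=14, arr[mid]=61 -> 61 < 79, search right half
lo=15, hi=19, mid=17, arr[mid]=71 -> 71 < 79, search right half
lo=18, hi=19, mid=18, arr[mid]=77 -> 77 < 79, search right half
lo=19, hi=19, mid=19, arr[mid]=79 -> Found target at index 19!

Binary search finds 79 at index 19 after 5 comparisons. The search repeatedly halves the search space by comparing with the middle element.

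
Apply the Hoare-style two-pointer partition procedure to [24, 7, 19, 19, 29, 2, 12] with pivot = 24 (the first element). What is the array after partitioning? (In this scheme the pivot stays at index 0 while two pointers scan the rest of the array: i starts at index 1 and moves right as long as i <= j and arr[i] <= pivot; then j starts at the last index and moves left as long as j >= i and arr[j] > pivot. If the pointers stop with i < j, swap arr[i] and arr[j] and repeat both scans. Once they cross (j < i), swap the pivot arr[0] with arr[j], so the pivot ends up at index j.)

Hoare-style two-pointer partition with pivot = 24:

Initial array: [24, 7, 19, 19, 29, 2, 12]

Pointers start at i = 1, j = 6.
i stops at index 4 (arr[4]=29 > 24), j stops at index 6 (arr[6]=12 <= 24): swap arr[4] and arr[6], array becomes [24, 7, 19, 19, 12, 2, 29]
i ends at 6, j ends at 5: the pointers have crossed (j < i), so scanning stops.

Swap pivot arr[0] with arr[5] to place pivot at position 5: [2, 7, 19, 19, 12, 24, 29]
Pivot position: 5

After partitioning with pivot 24, the array becomes [2, 7, 19, 19, 12, 24, 29]. The pivot is placed at index 5. All elements to the left of the pivot are <= 24, and all elements to the right are > 24.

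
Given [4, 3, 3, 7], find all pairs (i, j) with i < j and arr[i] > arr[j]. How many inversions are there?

Finding inversions in [4, 3, 3, 7]:

(0, 1): arr[0]=4 > arr[1]=3
(0, 2): arr[0]=4 > arr[2]=3

Total inversions: 2

The array has 2 inversion(s): (0,1), (0,2). Each pair (i,j) satisfies i < j and arr[i] > arr[j].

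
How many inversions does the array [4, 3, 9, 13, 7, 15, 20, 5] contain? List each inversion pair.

Finding inversions in [4, 3, 9, 13, 7, 15, 20, 5]:

(0, 1): arr[0]=4 > arr[1]=3
(2, 4): arr[2]=9 > arr[4]=7
(2, 7): arr[2]=9 > arr[7]=5
(3, 4): arr[3]=13 > arr[4]=7
(3, 7): arr[3]=13 > arr[7]=5
(4, 7): arr[4]=7 > arr[7]=5
(5, 7): arr[5]=15 > arr[7]=5
(6, 7): arr[6]=20 > arr[7]=5

Total inversions: 8

The array has 8 inversion(s): (0,1), (2,4), (2,7), (3,4), (3,7), (4,7), (5,7), (6,7). Each pair (i,j) satisfies i < j and arr[i] > arr[j].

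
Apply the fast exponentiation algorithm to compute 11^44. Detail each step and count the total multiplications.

Computing 11^44 by squaring (build up from 11^1; each line after the first costs one multiplication):

11^1 = 11
11^2 = (11^1)^2 = 11^2 = 121
11^4 = (11^2)^2 = 121^2 = 14641
11^5 = 11 * 11^4 = 11 * 14641 = 161051
11^10 = (11^5)^2 = 161051^2 = 25937424601
11^11 = 11 * 11^10 = 11 * 25937424601 = 285311670611
11^22 = (11^11)^2 = 285311670611^2 = 81402749386839761113321
11^44 = (11^22)^2 = 81402749386839761113321^2 = 6626407607736641103900260617069258125403649041

Result: 6626407607736641103900260617069258125403649041
Multiplications needed: 7 (7 lines after 11^1)

11^44 = 6626407607736641103900260617069258125403649041. Using exponentiation by squaring, this requires 7 multiplications. The key idea: if the exponent is even, square the half-power; if odd, multiply by the base once.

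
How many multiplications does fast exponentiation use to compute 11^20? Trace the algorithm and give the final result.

Computing 11^20 by squaring (build up from 11^1; each line after the first costs one multiplication):

11^1 = 11
11^2 = (11^1)^2 = 11^2 = 121
11^4 = (11^2)^2 = 121^2 = 14641
11^5 = 11 * 11^4 = 11 * 14641 = 161051
11^10 = (11^5)^2 = 161051^2 = 25937424601
11^20 = (11^10)^2 = 25937424601^2 = 672749994932560009201

Result: 672749994932560009201
Multiplications needed: 5 (5 lines after 11^1)

11^20 = 672749994932560009201. Using exponentiation by squaring, this requires 5 multiplications. The key idea: if the exponent is even, square the half-power; if odd, multiply by the base once.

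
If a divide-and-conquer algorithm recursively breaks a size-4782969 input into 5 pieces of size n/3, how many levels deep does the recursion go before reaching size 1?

For divide and conquer with division factor 3:

Problem sizes at each level:
Level 0: 4782969
Level 1: 1594323
Level 2: 531441
Level 3: 177147
Level 4: 59049
Level 5: 19683
Level 6: 6561
Level 7: 2187
Level 8: 729
Level 9: 243
Level 10: 81
Level 11: 27
Level 12: 9
Level 13: 3
Level 14: 1

The root is level 0 and the size-1 base case is level 14 (the tree spans levels 0 through 14, i.e. 15 levels counting the root), so the depth is the number of divisions: log_3(4782969) = 14

The recursion tree depth is log_3(4782969) = 14. At each level, the problem size is divided by 3, so it takes 14 divisions to reduce to a base case of size 1. The algorithm makes 5 recursive calls at each level.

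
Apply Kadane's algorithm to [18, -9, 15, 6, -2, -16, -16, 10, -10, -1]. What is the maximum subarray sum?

Using Kadane's algorithm on [18, -9, 15, 6, -2, -16, -16, 10, -10, -1]:

Scanning through the array:
Position 1 (value -9): max_ending_here = 9, max_so_far = 18
Position 2 (value 15): max_ending_here = 24, max_so_far = 24
Position 3 (value 6): max_ending_here = 30, max_so_far = 30
Position 4 (value -2): max_ending_here = 28, max_so_far = 30
Position 5 (value -16): max_ending_here = 12, max_so_far = 30
Position 6 (value -16): max_ending_here = -4, max_so_far = 30
Position 7 (value 10): max_ending_here = 10, max_so_far = 30
Position 8 (value -10): max_ending_here = 0, max_so_far = 30
Position 9 (value -1): max_ending_here = -1, max_so_far = 30

Maximum subarray: [18, -9, 15, 6]
Maximum sum: 30

The maximum subarray is [18, -9, 15, 6] with sum 30. This subarray runs from index 0 to index 3.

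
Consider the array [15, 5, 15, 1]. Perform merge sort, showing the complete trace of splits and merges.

Merge sort trace:

Split: [15, 5, 15, 1] -> [15, 5] and [15, 1]
  Split: [15, 5] -> [15] and [5]
  Merge: [15] + [5] -> [5, 15]
  Split: [15, 1] -> [15] and [1]
  Merge: [15] + [1] -> [1, 15]
Merge: [5, 15] + [1, 15] -> [1, 5, 15, 15]

Final sorted array: [1, 5, 15, 15]

The merge sort proceeds by recursively splitting the array and merging sorted halves.
After all merges, the sorted array is [1, 5, 15, 15].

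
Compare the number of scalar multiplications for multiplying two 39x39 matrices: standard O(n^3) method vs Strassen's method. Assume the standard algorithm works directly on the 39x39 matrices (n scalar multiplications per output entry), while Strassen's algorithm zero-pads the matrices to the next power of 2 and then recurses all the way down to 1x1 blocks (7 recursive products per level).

Matrix multiplication for 39x39 matrices:

Strassen's algorithm requires power-of-2 dimensions. Pad 39x39 to 64x64 (next power of 2).

Standard algorithm: 39^3 = 59319 multiplications
Strassen's algorithm: 7^(log2(64)) = 7^6 = 117649 multiplications
Difference: 59319 - 117649 = -58330 (Strassen uses MORE here due to padding overhead — for small or just-over-power-of-2 n, padding can outweigh the per-level savings)

Standard: 59319 multiplications (39^3). Strassen: 117649 multiplications (7^6, after padding to 64x64). Strassen reduces 8 recursive multiplications to 7 at each level.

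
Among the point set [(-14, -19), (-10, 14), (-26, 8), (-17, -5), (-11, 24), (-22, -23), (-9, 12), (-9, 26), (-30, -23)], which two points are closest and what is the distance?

Computing all pairwise distances among 9 points:

d((-14, -19), (-10, 14)) = 33.2415
d((-14, -19), (-26, 8)) = 29.5466
d((-14, -19), (-17, -5)) = 14.3178
d((-14, -19), (-11, 24)) = 43.1045
d((-14, -19), (-22, -23)) = 8.9443
d((-14, -19), (-9, 12)) = 31.4006
d((-14, -19), (-9, 26)) = 45.2769
d((-14, -19), (-30, -23)) = 16.4924
d((-10, 14), (-26, 8)) = 17.088
d((-10, 14), (-17, -5)) = 20.2485
d((-10, 14), (-11, 24)) = 10.0499
d((-10, 14), (-22, -23)) = 38.8973
d((-10, 14), (-9, 12)) = 2.2361 <-- minimum
d((-10, 14), (-9, 26)) = 12.0416
d((-10, 14), (-30, -23)) = 42.0595
d((-26, 8), (-17, -5)) = 15.8114
d((-26, 8), (-11, 24)) = 21.9317
d((-26, 8), (-22, -23)) = 31.257
d((-26, 8), (-9, 12)) = 17.4642
d((-26, 8), (-9, 26)) = 24.7588
d((-26, 8), (-30, -23)) = 31.257
d((-17, -5), (-11, 24)) = 29.6142
d((-17, -5), (-22, -23)) = 18.6815
d((-17, -5), (-9, 12)) = 18.7883
d((-17, -5), (-9, 26)) = 32.0156
d((-17, -5), (-30, -23)) = 22.2036
d((-11, 24), (-22, -23)) = 48.2701
d((-11, 24), (-9, 12)) = 12.1655
d((-11, 24), (-9, 26)) = 2.8284
d((-11, 24), (-30, -23)) = 50.6952
d((-22, -23), (-9, 12)) = 37.3363
d((-22, -23), (-9, 26)) = 50.6952
d((-22, -23), (-30, -23)) = 8.0
d((-9, 12), (-9, 26)) = 14.0
d((-9, 12), (-30, -23)) = 40.8167
d((-9, 26), (-30, -23)) = 53.3104

Closest pair: (-10, 14) and (-9, 12) with distance 2.2361

The closest pair is (-10, 14) and (-9, 12) with Euclidean distance 2.2361. For 9 points, brute-force pairwise comparison is shown above. For large n, the divide-and-conquer algorithm (sort by x, recurse on halves, check the dividing strip) achieves O(n log n).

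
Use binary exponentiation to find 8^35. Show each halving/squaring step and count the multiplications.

Computing 8^35 by squaring (build up from 8^1; each line after the first costs one multiplication):

8^1 = 8
8^2 = (8^1)^2 = 8^2 = 64
8^4 = (8^2)^2 = 64^2 = 4096
8^8 = (8^4)^2 = 4096^2 = 16777216
8^16 = (8^8)^2 = 16777216^2 = 281474976710656
8^17 = 8 * 8^16 = 8 * 281474976710656 = 2251799813685248
8^34 = (8^17)^2 = 2251799813685248^2 = 5070602400912917605986812821504
8^35 = 8 * 8^34 = 8 * 5070602400912917605986812821504 = 40564819207303340847894502572032

Result: 40564819207303340847894502572032
Multiplications needed: 7 (7 lines after 8^1)

8^35 = 40564819207303340847894502572032. Using exponentiation by squaring, this requires 7 multiplications. The key idea: if the exponent is even, square the half-power; if odd, multiply by the base once.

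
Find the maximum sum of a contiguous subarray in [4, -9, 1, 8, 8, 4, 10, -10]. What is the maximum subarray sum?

Using Kadane's algorithm on [4, -9, 1, 8, 8, 4, 10, -10]:

Scanning through the array:
Position 1 (value -9): max_ending_here = -5, max_so_far = 4
Position 2 (value 1): max_ending_here = 1, max_so_far = 4
Position 3 (value 8): max_ending_here = 9, max_so_far = 9
Position 4 (value 8): max_ending_here = 17, max_so_far = 17
Position 5 (value 4): max_ending_here = 21, max_so_far = 21
Position 6 (value 10): max_ending_here = 31, max_so_far = 31
Position 7 (value -10): max_ending_here = 21, max_so_far = 31

Maximum subarray: [1, 8, 8, 4, 10]
Maximum sum: 31

The maximum subarray is [1, 8, 8, 4, 10] with sum 31. This subarray runs from index 2 to index 6.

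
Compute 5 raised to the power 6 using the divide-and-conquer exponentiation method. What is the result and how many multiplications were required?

Computing 5^6 by squaring (build up from 5^1; each line after the first costs one multiplication):

5^1 = 5
5^2 = (5^1)^2 = 5^2 = 25
5^3 = 5 * 5^2 = 5 * 25 = 125
5^6 = (5^3)^2 = 125^2 = 15625

Result: 15625
Multiplications needed: 3 (3 lines after 5^1)

5^6 = 15625. Using exponentiation by squaring, this requires 3 multiplications. The key idea: if the exponent is even, square the half-power; if odd, multiply by the base once.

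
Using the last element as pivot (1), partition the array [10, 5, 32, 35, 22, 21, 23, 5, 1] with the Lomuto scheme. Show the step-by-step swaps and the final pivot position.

Lomuto partition with pivot = 1:

Initial array: [10, 5, 32, 35, 22, 21, 23, 5, 1]

arr[0]=10 > 1: no swap
arr[1]=5 > 1: no swap
arr[2]=32 > 1: no swap
arr[3]=35 > 1: no swap
arr[4]=22 > 1: no swap
arr[5]=21 > 1: no swap
arr[6]=23 > 1: no swap
arr[7]=5 > 1: no swap

Place pivot at position 0: [1, 5, 32, 35, 22, 21, 23, 5, 10]
Pivot position: 0

After partitioning with pivot 1, the array becomes [1, 5, 32, 35, 22, 21, 23, 5, 10]. The pivot is placed at index 0. All elements to the left of the pivot are <= 1, and all elements to the right are > 1.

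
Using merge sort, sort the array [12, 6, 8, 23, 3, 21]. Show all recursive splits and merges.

Merge sort trace:

Split: [12, 6, 8, 23, 3, 21] -> [12, 6, 8] and [23, 3, 21]
  Split: [12, 6, 8] -> [12] and [6, 8]
    Split: [6, 8] -> [6] and [8]
    Merge: [6] + [8] -> [6, 8]
  Merge: [12] + [6, 8] -> [6, 8, 12]
  Split: [23, 3, 21] -> [23] and [3, 21]
    Split: [3, 21] -> [3] and [21]
    Merge: [3] + [21] -> [3, 21]
  Merge: [23] + [3, 21] -> [3, 21, 23]
Merge: [6, 8, 12] + [3, 21, 23] -> [3, 6, 8, 12, 21, 23]

Final sorted array: [3, 6, 8, 12, 21, 23]

The merge sort proceeds by recursively splitting the array and merging sorted halves.
After all merges, the sorted array is [3, 6, 8, 12, 21, 23].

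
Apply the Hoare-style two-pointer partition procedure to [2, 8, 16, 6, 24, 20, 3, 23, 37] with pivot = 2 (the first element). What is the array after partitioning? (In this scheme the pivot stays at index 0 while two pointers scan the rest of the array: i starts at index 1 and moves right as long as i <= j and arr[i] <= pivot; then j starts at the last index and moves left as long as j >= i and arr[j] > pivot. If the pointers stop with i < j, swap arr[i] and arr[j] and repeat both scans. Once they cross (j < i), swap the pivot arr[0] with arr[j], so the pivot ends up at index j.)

Hoare-style two-pointer partition with pivot = 2:

Initial array: [2, 8, 16, 6, 24, 20, 3, 23, 37]

Pointers start at i = 1, j = 8.
i ends at 1, j ends at 0: the pointers have crossed (j < i), so scanning stops.

j = 0, so swapping arr[0] with arr[j] leaves the pivot at position 0: [2, 8, 16, 6, 24, 20, 3, 23, 37]
Pivot position: 0

After partitioning with pivot 2, the array becomes [2, 8, 16, 6, 24, 20, 3, 23, 37]. The pivot is placed at index 0. All elements to the left of the pivot are <= 2, and all elements to the right are > 2.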